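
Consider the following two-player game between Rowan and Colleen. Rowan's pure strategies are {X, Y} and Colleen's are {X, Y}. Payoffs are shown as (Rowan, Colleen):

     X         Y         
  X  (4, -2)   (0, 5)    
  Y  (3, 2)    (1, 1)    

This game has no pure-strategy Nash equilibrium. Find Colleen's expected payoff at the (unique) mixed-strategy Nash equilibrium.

Colleen's indifference between X and Y determines Rowan's mixing probability p:
  Colleen's expected payoff from X: p·(-2) + (1−p)·2 = -4p + 2
  Colleen's expected payoff from Y: p·5 + (1−p)·1 = 4p + 1
  -4p + 2 = 4p + 1  ⇒  -8p = -1  ⇒  p = 1/8.
At equilibrium Colleen is indifferent across columns, so Colleen's payoff equals the payoff from X: (1/8)·(-2) + (7/8)·2 = 3/2.

3/2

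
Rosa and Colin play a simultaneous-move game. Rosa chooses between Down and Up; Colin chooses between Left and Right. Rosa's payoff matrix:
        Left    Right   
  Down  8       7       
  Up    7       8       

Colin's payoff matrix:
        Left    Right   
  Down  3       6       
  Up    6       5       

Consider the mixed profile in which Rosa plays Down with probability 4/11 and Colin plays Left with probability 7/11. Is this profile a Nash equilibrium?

No

Given Rosa's mix p = 4/11, Colin's payoff from Left is 54/11 but from Right is 59/11. Colin strictly prefers Right, so Colin would not mix.
So the proposed profile is not a Nash equilibrium.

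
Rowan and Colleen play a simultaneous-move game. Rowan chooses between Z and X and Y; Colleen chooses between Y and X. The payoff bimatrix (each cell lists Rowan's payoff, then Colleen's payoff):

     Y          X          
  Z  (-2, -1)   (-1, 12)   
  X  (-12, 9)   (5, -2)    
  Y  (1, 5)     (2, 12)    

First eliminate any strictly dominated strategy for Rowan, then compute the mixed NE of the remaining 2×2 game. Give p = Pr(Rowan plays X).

Rowan's strategy Z is strictly dominated by Y: 1 > -2 and 2 > -1. Eliminate Z.
For Colleen to be willing to mix, Colleen must be indifferent between Y and X, which pins down Rowan's mix.
  Colleen's expected payoff from Y: p·9 + (1−p)·5 = 4p + 5
  Colleen's expected payoff from X: p·(-2) + (1−p)·12 = -14p + 12
  4p + 5 = -14p + 12  ⇒  18p = 7  ⇒  p = 7/18.

p = 7/18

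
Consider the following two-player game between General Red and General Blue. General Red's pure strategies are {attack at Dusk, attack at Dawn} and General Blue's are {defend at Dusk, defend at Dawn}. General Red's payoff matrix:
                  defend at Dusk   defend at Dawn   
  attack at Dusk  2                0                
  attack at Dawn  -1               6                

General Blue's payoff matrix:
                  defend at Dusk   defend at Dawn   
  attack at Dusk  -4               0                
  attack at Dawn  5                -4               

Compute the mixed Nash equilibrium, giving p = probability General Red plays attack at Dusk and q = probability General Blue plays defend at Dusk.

General Blue's indifference between defend at Dusk and defend at Dawn determines General Red's mixing probability p:
  General Blue's payoff to defend at Dusk: p·(-4) + (1−p)·5 = -9p + 5
  General Blue's payoff to defend at Dawn: p·0 + (1−p)·(-4) = 4p - 4
  -9p + 5 = 4p - 4  ⇒  -13p = -9  ⇒  p = 9/13.
Set General Red's expected payoff from attack at Dusk equal to that from attack at Dawn:
  General Red's expected payoff from attack at Dusk: q·2 + (1−q)·0 = 2q
  General Red's expected payoff from attack at Dawn: q·(-1) + (1−q)·6 = -7q + 6
  2q = -7q + 6  ⇒  9q = 6  ⇒  q = 2/3.

p = 9/13, q = 2/3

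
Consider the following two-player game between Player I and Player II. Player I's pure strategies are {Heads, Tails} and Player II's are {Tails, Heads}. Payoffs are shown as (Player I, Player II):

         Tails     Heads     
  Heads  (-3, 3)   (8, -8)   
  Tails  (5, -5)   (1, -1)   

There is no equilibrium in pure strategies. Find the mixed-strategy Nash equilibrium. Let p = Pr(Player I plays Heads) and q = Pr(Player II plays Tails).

Player II's indifference between Tails and Heads determines Player I's mixing probability p:
  Player II's payoff from Tails: p·3 + (1−p)·(-5) = 8p - 5
  Player II's payoff from Heads: p·(-8) + (1−p)·(-1) = -7p - 1
  8p - 5 = -7p - 1  ⇒  15p = 4  ⇒  p = 4/15.
Player I's indifference between Heads and Tails determines Player II's mixing probability q:
  Player I's expected payoff from Heads: q·(-3) + (1−q)·8 = -11q + 8
  Player I's expected payoff from Tails: q·5 + (1−q)·1 = 4q + 1
  -11q + 8 = 4q + 1  ⇒  -15q = -7  ⇒  q = 7/15.

p = 4/15, q = 7/15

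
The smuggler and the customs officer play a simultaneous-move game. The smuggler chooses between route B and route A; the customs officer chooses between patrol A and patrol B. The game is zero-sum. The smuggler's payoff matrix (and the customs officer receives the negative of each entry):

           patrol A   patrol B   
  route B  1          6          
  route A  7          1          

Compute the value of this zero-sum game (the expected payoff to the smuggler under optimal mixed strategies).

v = 41/11

In a mixed equilibrium the smuggler is indifferent between route B and route A; this condition fixes q.
  the smuggler's payoff to route B: q·1 + (1−q)·6 = -5q + 6
  the smuggler's payoff to route A: q·7 + (1−q)·1 = 6q + 1
  -5q + 6 = 6q + 1  ⇒  -11q = -5  ⇒  q = 5/11.
The value is the smuggler's expected payoff against this mix (using route B): (5/11)·1 + (6/11)·6 = 41/11.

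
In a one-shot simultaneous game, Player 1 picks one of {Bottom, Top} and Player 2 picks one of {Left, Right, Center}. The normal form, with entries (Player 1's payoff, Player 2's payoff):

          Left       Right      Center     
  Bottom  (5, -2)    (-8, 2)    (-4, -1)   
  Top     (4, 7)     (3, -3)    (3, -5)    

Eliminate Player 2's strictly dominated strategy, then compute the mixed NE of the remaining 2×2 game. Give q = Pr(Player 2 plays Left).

Player 2's strategy Center is strictly dominated by Right: 2 > -1 and -3 > -5. Eliminate Center.
In a mixed equilibrium Player 1 is indifferent between Bottom and Top; this condition fixes q.
  Player 1's payoff to Bottom: q·5 + (1−q)·(-8) = 13q - 8
  Player 1's payoff to Top: q·4 + (1−q)·3 = q + 3
  13q - 8 = q + 3  ⇒  12q = 11  ⇒  q = 11/12.

q = 11/12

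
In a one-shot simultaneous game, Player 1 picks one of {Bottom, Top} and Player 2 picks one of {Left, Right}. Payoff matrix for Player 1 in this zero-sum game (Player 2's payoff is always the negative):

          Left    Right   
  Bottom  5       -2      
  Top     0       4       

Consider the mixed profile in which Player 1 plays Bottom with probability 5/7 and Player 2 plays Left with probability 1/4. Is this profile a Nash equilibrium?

Given Player 1's mix p = 5/7, Player 2's payoff from Left is -25/7 but from Right is 2/7. Player 2 strictly prefers Right, so Player 2 would not mix.
So the proposed profile is not a Nash equilibrium.

No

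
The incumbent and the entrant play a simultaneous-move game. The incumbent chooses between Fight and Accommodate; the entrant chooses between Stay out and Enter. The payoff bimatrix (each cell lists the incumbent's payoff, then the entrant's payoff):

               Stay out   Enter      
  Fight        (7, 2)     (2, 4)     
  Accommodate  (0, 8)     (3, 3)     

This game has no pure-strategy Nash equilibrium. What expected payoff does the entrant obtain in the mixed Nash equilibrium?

26/7

The incumbent's mix must leave the entrant indifferent between Stay out and Enter.
  the entrant's payoff to Stay out: p·2 + (1−p)·8 = -6p + 8
  the entrant's payoff to Enter: p·4 + (1−p)·3 = p + 3
  -6p + 8 = p + 3  ⇒  -7p = -5  ⇒  p = 5/7.
At equilibrium the entrant is indifferent across columns, so the entrant's payoff equals the payoff from Stay out: (5/7)·2 + (2/7)·8 = 26/7.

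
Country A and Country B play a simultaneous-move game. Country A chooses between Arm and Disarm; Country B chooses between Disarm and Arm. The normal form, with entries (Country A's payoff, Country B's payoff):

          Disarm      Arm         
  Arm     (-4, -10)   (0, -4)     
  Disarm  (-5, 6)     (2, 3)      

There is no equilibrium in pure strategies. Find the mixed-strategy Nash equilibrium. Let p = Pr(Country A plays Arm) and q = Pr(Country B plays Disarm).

In a mixed equilibrium Country B is indifferent between Disarm and Arm; this condition fixes p.
  Country B's payoff from Disarm: p·(-10) + (1−p)·6 = -16p + 6
  Country B's payoff from Arm: p·(-4) + (1−p)·3 = -7p + 3
  -16p + 6 = -7p + 3  ⇒  -9p = -3  ⇒  p = 1/3.
For Country A to be willing to mix, Country A must be indifferent between Arm and Disarm, which pins down Country B's mix.
  Country A's payoff to Arm: q·(-4) + (1−q)·0 = -4q
  Country A's payoff to Disarm: q·(-5) + (1−q)·2 = -7q + 2
  -4q = -7q + 2  ⇒  3q = 2  ⇒  q = 2/3.

p = 1/3, q = 2/3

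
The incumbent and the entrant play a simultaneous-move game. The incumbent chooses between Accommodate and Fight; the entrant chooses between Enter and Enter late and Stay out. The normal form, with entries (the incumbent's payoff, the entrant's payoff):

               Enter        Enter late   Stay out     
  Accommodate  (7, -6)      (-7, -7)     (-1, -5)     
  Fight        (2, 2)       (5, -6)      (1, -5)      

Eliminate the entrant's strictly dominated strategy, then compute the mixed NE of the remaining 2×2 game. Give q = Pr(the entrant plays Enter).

q = 2/7

The entrant's strategy Enter late is strictly dominated by Stay out: -5 > -7 and -5 > -6. Eliminate Enter late.
The incumbent's indifference between Accommodate and Fight determines the entrant's mixing probability q:
  the incumbent's payoff to Accommodate: q·7 + (1−q)·(-1) = 8q - 1
  the incumbent's payoff to Fight: q·2 + (1−q)·1 = q + 1
  8q - 1 = q + 1  ⇒  7q = 2  ⇒  q = 2/7.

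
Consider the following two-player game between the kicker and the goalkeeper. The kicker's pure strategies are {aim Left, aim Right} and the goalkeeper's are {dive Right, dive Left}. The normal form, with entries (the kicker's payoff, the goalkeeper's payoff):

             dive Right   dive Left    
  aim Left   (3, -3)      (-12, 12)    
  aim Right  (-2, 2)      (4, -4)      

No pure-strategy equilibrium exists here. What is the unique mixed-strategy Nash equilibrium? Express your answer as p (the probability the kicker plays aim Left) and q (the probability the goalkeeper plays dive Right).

p = 2/7, q = 16/21

Set the goalkeeper's expected payoff from dive Right equal to that from dive Left:
  the goalkeeper's expected payoff from dive Right: p·(-3) + (1−p)·2 = -5p + 2
  the goalkeeper's expected payoff from dive Left: p·12 + (1−p)·(-4) = 16p - 4
  -5p + 2 = 16p - 4  ⇒  -21p = -6  ⇒  p = 2/7.
The kicker's indifference between aim Left and aim Right determines the goalkeeper's mixing probability q:
  the kicker's payoff from aim Left: q·3 + (1−q)·(-12) = 15q - 12
  the kicker's payoff from aim Right: q·(-2) + (1−q)·4 = -6q + 4
  15q - 12 = -6q + 4  ⇒  21q = 16  ⇒  q = 16/21.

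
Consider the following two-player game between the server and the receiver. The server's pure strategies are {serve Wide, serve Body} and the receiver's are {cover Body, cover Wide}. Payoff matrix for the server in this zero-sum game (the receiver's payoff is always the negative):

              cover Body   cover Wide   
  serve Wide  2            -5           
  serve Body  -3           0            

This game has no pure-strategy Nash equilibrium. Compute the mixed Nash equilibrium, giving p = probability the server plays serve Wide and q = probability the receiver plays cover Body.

p = 3/10, q = 1/2

The receiver's indifference between cover Body and cover Wide determines the server's mixing probability p:
  the receiver's expected payoff from cover Body: p·(-2) + (1−p)·3 = -5p + 3
  the receiver's expected payoff from cover Wide: p·5 + (1−p)·0 = 5p
  -5p + 3 = 5p  ⇒  -10p = -3  ⇒  p = 3/10.
For the server to be willing to mix, the server must be indifferent between serve Wide and serve Body, which pins down the receiver's mix.
  the server's expected payoff from serve Wide: q·2 + (1−q)·(-5) = 7q - 5
  the server's expected payoff from serve Body: q·(-3) + (1−q)·0 = -3q
  7q - 5 = -3q  ⇒  10q = 5  ⇒  q = 1/2.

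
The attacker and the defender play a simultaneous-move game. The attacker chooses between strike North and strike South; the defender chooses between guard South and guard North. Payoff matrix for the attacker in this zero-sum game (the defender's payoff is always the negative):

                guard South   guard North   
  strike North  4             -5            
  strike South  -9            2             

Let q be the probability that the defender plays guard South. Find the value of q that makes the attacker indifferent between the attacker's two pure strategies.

For the attacker to be willing to mix, the attacker must be indifferent between strike North and strike South, which pins down the defender's mix.
  the attacker's payoff from strike North: q·4 + (1−q)·(-5) = 9q - 5
  the attacker's payoff from strike South: q·(-9) + (1−q)·2 = -11q + 2
  9q - 5 = -11q + 2  ⇒  20q = 7  ⇒  q = 7/20.

q = 7/20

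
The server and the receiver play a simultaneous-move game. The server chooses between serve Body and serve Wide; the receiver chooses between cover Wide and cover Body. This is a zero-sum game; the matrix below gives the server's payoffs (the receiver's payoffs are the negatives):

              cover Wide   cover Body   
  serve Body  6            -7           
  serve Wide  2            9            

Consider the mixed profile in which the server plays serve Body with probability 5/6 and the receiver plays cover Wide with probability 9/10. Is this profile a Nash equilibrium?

Given the server's mix p = 5/6, the receiver's payoff from cover Wide is -16/3 but from cover Body is 13/3. The receiver strictly prefers cover Body, so the receiver would not mix.
So the proposed profile is not a Nash equilibrium.

No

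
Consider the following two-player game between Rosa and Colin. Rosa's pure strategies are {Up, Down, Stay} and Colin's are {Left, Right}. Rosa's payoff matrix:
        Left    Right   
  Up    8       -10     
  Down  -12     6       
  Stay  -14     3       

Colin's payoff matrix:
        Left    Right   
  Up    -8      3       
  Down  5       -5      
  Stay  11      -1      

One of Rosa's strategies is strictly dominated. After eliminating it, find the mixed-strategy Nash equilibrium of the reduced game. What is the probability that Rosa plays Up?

p = 10/21

Rosa's strategy Stay is strictly dominated by Down: -12 > -14 and 6 > 3. Eliminate Stay.
Rosa's mix must leave Colin indifferent between Left and Right.
  Colin's payoff from Left: p·(-8) + (1−p)·5 = -13p + 5
  Colin's payoff from Right: p·3 + (1−p)·(-5) = 8p - 5
  -13p + 5 = 8p - 5  ⇒  -21p = -10  ⇒  p = 10/21.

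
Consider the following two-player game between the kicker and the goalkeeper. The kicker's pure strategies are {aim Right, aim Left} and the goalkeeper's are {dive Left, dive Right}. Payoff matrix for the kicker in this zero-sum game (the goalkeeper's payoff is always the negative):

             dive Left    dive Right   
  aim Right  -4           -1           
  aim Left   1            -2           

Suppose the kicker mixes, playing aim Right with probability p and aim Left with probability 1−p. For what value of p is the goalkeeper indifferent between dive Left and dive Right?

The goalkeeper's indifference between dive Left and dive Right determines the kicker's mixing probability p:
  the goalkeeper's payoff from dive Left: p·4 + (1−p)·(-1) = 5p - 1
  the goalkeeper's payoff from dive Right: p·1 + (1−p)·2 = -p + 2
  5p - 1 = -p + 2  ⇒  6p = 3  ⇒  p = 1/2.

p = 1/2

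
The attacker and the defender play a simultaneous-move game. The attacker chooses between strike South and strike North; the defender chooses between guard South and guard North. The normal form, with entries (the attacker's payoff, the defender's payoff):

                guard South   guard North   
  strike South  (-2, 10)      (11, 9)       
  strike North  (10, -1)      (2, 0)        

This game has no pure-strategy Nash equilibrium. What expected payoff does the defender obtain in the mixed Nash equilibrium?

9/2

For the defender to be willing to mix, the defender must be indifferent between guard South and guard North, which pins down the attacker's mix.
  the defender's payoff from guard South: p·10 + (1−p)·(-1) = 11p - 1
  the defender's payoff from guard North: p·9 + (1−p)·0 = 9p
  11p - 1 = 9p  ⇒  2p = 1  ⇒  p = 1/2.
At equilibrium the defender is indifferent across columns, so the defender's payoff equals the payoff from guard South: (1/2)·10 + (1/2)·(-1) = 9/2.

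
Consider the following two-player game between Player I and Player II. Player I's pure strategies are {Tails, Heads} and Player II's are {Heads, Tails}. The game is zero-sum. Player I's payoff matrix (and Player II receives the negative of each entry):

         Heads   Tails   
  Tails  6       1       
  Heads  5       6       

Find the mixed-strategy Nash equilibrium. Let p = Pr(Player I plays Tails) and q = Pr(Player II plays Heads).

p = 1/6, q = 5/6

For Player II to be willing to mix, Player II must be indifferent between Heads and Tails, which pins down Player I's mix.
  Player II's payoff from Heads: p·(-6) + (1−p)·(-5) = -p - 5
  Player II's payoff from Tails: p·(-1) + (1−p)·(-6) = 5p - 6
  -p - 5 = 5p - 6  ⇒  -6p = -1  ⇒  p = 1/6.
Player II's mix must leave Player I indifferent between Tails and Heads.
  Player I's payoff from Tails: q·6 + (1−q)·1 = 5q + 1
  Player I's payoff from Heads: q·5 + (1−q)·6 = -q + 6
  5q + 1 = -q + 6  ⇒  6q = 5  ⇒  q = 5/6.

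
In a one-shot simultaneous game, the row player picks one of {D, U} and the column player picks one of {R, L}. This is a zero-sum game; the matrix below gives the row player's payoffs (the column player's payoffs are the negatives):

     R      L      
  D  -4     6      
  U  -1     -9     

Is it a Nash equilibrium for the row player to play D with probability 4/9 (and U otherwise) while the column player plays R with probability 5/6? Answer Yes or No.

Yes

Check the column player's indifference given the row player's mix p = 4/9:
  payoff from R = 7/3; payoff from L = 7/3 — equal.
Check the row player's indifference given the column player's mix q = 5/6:
  payoff from D = -7/3; payoff from U = -7/3 — equal.
Both players are indifferent, so neither can profitably deviate.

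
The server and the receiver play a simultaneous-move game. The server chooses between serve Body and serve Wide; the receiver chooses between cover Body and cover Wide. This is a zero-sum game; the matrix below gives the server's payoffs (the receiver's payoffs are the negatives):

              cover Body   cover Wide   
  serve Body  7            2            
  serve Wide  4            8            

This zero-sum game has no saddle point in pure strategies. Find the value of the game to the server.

v = 16/3

For the server to be willing to mix, the server must be indifferent between serve Body and serve Wide, which pins down the receiver's mix.
  the server's payoff from serve Body: q·7 + (1−q)·2 = 5q + 2
  the server's payoff from serve Wide: q·4 + (1−q)·8 = -4q + 8
  5q + 2 = -4q + 8  ⇒  9q = 6  ⇒  q = 2/3.
The value is the server's expected payoff against this mix (using serve Body): (2/3)·7 + (1/3)·2 = 16/3.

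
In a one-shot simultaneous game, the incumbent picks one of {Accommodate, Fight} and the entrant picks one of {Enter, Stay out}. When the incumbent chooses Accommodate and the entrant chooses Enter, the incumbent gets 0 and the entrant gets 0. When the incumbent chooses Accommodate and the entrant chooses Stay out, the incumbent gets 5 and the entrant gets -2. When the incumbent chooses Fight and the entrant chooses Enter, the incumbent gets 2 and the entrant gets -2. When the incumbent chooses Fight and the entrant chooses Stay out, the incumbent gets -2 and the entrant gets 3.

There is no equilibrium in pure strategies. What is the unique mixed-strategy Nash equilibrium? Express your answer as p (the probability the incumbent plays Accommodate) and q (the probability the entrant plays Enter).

The incumbent's mix must leave the entrant indifferent between Enter and Stay out.
  the entrant's payoff from Enter: p·0 + (1−p)·(-2) = 2p - 2
  the entrant's payoff from Stay out: p·(-2) + (1−p)·3 = -5p + 3
  2p - 2 = -5p + 3  ⇒  7p = 5  ⇒  p = 5/7.
For the incumbent to be willing to mix, the incumbent must be indifferent between Accommodate and Fight, which pins down the entrant's mix.
  the incumbent's expected payoff from Accommodate: q·0 + (1−q)·5 = -5q + 5
  the incumbent's expected payoff from Fight: q·2 + (1−q)·(-2) = 4q - 2
  -5q + 5 = 4q - 2  ⇒  -9q = -7  ⇒  q = 7/9.

p = 5/7, q = 7/9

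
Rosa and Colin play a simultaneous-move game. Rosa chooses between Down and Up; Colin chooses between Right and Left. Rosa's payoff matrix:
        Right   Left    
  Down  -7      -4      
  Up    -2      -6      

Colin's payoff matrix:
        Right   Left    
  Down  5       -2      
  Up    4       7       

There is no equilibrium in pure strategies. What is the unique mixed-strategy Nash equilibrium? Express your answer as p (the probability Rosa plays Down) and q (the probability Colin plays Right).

Set Colin's expected payoff from Right equal to that from Left:
  Colin's payoff to Right: p·5 + (1−p)·4 = p + 4
  Colin's payoff to Left: p·(-2) + (1−p)·7 = -9p + 7
  p + 4 = -9p + 7  ⇒  10p = 3  ⇒  p = 3/10.
Set Rosa's expected payoff from Down equal to that from Up:
  Rosa's payoff to Down: q·(-7) + (1−q)·(-4) = -3q - 4
  Rosa's payoff to Up: q·(-2) + (1−q)·(-6) = 4q - 6
  -3q - 4 = 4q - 6  ⇒  -7q = -2  ⇒  q = 2/7.

p = 3/10, q = 2/7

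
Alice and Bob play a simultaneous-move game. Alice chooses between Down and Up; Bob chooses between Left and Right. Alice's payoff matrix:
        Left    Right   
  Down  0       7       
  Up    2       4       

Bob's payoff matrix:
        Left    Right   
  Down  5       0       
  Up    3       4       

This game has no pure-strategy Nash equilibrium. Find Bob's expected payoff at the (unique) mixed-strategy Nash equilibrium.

Alice's mix must leave Bob indifferent between Left and Right.
  Bob's payoff from Left: p·5 + (1−p)·3 = 2p + 3
  Bob's payoff from Right: p·0 + (1−p)·4 = -4p + 4
  2p + 3 = -4p + 4  ⇒  6p = 1  ⇒  p = 1/6.
At equilibrium Bob is indifferent across columns, so Bob's payoff equals the payoff from Left: (1/6)·5 + (5/6)·3 = 10/3.

10/3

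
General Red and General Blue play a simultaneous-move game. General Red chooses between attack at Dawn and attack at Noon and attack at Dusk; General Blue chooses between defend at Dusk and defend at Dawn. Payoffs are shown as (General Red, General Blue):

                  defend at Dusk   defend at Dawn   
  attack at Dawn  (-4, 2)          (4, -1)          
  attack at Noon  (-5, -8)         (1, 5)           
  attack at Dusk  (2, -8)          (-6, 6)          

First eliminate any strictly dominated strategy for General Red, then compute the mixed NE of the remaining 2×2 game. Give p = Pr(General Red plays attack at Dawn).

p = 14/17

General Red's strategy attack at Noon is strictly dominated by attack at Dawn: -4 > -5 and 4 > 1. Eliminate attack at Noon.
In a mixed equilibrium General Blue is indifferent between defend at Dusk and defend at Dawn; this condition fixes p.
  General Blue's expected payoff from defend at Dusk: p·2 + (1−p)·(-8) = 10p - 8
  General Blue's expected payoff from defend at Dawn: p·(-1) + (1−p)·6 = -7p + 6
  10p - 8 = -7p + 6  ⇒  17p = 14  ⇒  p = 14/17.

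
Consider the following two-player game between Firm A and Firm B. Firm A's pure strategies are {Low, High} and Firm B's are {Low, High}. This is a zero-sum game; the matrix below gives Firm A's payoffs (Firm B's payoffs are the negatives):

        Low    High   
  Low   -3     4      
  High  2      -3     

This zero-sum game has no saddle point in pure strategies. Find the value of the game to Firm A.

v = -1/12

Firm B's mix must leave Firm A indifferent between Low and High.
  Firm A's payoff to Low: q·(-3) + (1−q)·4 = -7q + 4
  Firm A's payoff to High: q·2 + (1−q)·(-3) = 5q - 3
  -7q + 4 = 5q - 3  ⇒  -12q = -7  ⇒  q = 7/12.
The value is Firm A's expected payoff against this mix (using Low): (7/12)·(-3) + (5/12)·4 = -1/12.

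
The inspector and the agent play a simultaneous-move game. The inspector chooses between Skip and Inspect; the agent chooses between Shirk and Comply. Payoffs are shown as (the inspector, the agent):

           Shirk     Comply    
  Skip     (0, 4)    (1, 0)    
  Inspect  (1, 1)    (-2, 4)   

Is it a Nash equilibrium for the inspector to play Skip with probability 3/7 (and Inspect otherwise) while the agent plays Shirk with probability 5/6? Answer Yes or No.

Given the agent's mix q = 5/6, the inspector's payoff from Skip is 1/6 but from Inspect is 1/2. The inspector strictly prefers Inspect, so the inspector would not mix.
So the proposed profile is not a Nash equilibrium.

No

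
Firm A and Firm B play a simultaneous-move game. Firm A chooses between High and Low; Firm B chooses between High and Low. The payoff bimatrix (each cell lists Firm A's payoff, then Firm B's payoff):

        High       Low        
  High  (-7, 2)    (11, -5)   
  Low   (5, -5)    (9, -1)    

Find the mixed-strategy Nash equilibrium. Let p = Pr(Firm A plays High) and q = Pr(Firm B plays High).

p = 4/11, q = 1/7

Firm B's indifference between High and Low determines Firm A's mixing probability p:
  Firm B's payoff to High: p·2 + (1−p)·(-5) = 7p - 5
  Firm B's payoff to Low: p·(-5) + (1−p)·(-1) = -4p - 1
  7p - 5 = -4p - 1  ⇒  11p = 4  ⇒  p = 4/11.
Firm B's mix must leave Firm A indifferent between High and Low.
  Firm A's payoff to High: q·(-7) + (1−q)·11 = -18q + 11
  Firm A's payoff to Low: q·5 + (1−q)·9 = -4q + 9
  -18q + 11 = -4q + 9  ⇒  -14q = -2  ⇒  q = 1/7.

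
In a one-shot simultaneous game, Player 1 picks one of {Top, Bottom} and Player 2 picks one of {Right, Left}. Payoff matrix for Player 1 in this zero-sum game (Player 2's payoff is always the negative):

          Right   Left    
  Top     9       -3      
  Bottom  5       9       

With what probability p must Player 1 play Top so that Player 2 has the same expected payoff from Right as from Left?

p = 1/4

For Player 2 to be willing to mix, Player 2 must be indifferent between Right and Left, which pins down Player 1's mix.
  Player 2's expected payoff from Right: p·(-9) + (1−p)·(-5) = -4p - 5
  Player 2's expected payoff from Left: p·3 + (1−p)·(-9) = 12p - 9
  -4p - 5 = 12p - 9  ⇒  -16p = -4  ⇒  p = 1/4.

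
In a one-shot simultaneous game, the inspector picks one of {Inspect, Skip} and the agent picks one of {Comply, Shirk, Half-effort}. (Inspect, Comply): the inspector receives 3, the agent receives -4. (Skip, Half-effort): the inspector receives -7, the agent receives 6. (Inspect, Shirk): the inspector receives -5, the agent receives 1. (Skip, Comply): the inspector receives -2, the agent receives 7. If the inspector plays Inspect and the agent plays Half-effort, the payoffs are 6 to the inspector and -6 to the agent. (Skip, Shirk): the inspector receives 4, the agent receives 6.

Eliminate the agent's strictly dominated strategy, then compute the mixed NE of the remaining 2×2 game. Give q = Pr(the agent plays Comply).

q = 9/14

The agent's strategy Half-effort is strictly dominated by Comply: -4 > -6 and 7 > 6. Eliminate Half-effort.
The inspector's indifference between Inspect and Skip determines the agent's mixing probability q:
  the inspector's expected payoff from Inspect: q·3 + (1−q)·(-5) = 8q - 5
  the inspector's expected payoff from Skip: q·(-2) + (1−q)·4 = -6q + 4
  8q - 5 = -6q + 4  ⇒  14q = 9  ⇒  q = 9/14.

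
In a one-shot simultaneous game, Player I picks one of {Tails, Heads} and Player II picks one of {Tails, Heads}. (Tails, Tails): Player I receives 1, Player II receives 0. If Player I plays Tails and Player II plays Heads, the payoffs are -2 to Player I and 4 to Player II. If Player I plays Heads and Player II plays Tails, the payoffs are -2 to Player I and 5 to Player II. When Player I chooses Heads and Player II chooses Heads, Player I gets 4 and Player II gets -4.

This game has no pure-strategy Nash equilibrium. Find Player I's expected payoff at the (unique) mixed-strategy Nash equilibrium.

0

Player II's mix must leave Player I indifferent between Tails and Heads.
  Player I's payoff to Tails: q·1 + (1−q)·(-2) = 3q - 2
  Player I's payoff to Heads: q·(-2) + (1−q)·4 = -6q + 4
  3q - 2 = -6q + 4  ⇒  9q = 6  ⇒  q = 2/3.
At equilibrium Player I is indifferent across rows, so Player I's payoff equals the payoff from Tails: (2/3)·1 + (1/3)·(-2) = 0.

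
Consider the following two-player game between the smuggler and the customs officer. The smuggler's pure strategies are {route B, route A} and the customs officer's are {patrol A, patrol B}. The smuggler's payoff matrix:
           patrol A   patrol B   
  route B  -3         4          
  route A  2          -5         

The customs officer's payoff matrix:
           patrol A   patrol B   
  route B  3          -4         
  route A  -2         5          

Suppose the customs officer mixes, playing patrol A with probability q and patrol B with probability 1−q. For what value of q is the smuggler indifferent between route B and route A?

In a mixed equilibrium the smuggler is indifferent between route B and route A; this condition fixes q.
  the smuggler's expected payoff from route B: q·(-3) + (1−q)·4 = -7q + 4
  the smuggler's expected payoff from route A: q·2 + (1−q)·(-5) = 7q - 5
  -7q + 4 = 7q - 5  ⇒  -14q = -9  ⇒  q = 9/14.

q = 9/14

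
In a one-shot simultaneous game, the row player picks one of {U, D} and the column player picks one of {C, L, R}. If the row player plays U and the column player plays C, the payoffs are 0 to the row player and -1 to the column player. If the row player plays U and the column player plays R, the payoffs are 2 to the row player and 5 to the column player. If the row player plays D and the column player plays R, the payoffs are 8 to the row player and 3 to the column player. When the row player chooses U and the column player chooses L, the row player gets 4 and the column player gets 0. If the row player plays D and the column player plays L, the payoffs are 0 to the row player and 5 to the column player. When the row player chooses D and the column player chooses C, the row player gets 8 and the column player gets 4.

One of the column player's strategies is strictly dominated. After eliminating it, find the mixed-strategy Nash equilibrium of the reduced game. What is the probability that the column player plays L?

The column player's strategy C is strictly dominated by L: 0 > -1 and 5 > 4. Eliminate C.
The column player's mix must leave the row player indifferent between U and D.
  the row player's payoff to U: q·4 + (1−q)·2 = 2q + 2
  the row player's payoff to D: q·0 + (1−q)·8 = -8q + 8
  2q + 2 = -8q + 8  ⇒  10q = 6  ⇒  q = 3/5.

q = 3/5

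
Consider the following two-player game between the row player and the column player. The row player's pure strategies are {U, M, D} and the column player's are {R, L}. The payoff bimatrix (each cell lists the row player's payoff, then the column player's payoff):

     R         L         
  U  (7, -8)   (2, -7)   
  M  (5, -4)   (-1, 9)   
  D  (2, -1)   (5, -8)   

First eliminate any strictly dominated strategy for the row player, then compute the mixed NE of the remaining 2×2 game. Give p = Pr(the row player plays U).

The row player's strategy M is strictly dominated by U: 7 > 5 and 2 > -1. Eliminate M.
For the column player to be willing to mix, the column player must be indifferent between R and L, which pins down the row player's mix.
  the column player's expected payoff from R: p·(-8) + (1−p)·(-1) = -7p - 1
  the column player's expected payoff from L: p·(-7) + (1−p)·(-8) = p - 8
  -7p - 1 = p - 8  ⇒  -8p = -7  ⇒  p = 7/8.

p = 7/8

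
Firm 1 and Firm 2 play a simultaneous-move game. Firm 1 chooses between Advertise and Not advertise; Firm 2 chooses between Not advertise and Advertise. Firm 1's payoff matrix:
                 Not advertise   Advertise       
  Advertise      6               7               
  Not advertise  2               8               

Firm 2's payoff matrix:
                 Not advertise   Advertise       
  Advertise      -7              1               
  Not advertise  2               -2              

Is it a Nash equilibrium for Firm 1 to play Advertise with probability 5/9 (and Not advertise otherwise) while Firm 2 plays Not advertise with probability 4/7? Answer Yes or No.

No

Given Firm 1's mix p = 5/9, Firm 2's payoff from Not advertise is -3 but from Advertise is -1/3. Firm 2 strictly prefers Advertise, so Firm 2 would not mix.
So the proposed profile is not a Nash equilibrium.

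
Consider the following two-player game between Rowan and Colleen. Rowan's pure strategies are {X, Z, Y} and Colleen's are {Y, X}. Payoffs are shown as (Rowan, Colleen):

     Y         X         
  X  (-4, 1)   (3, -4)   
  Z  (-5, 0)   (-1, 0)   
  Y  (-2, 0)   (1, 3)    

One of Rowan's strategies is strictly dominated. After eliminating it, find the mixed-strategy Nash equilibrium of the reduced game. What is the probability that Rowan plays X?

p = 3/8

Rowan's strategy Z is strictly dominated by Y: -2 > -5 and 1 > -1. Eliminate Z.
Set Colleen's expected payoff from Y equal to that from X:
  Colleen's payoff to Y: p·1 + (1−p)·0 = p
  Colleen's payoff to X: p·(-4) + (1−p)·3 = -7p + 3
  p = -7p + 3  ⇒  8p = 3  ⇒  p = 3/8.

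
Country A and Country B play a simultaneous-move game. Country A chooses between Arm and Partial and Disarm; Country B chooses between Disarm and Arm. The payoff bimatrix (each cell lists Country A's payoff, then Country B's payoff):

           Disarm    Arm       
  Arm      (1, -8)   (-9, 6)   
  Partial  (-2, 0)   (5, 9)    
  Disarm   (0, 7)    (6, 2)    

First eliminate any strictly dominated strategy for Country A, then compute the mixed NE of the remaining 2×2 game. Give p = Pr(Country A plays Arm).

p = 5/19

Country A's strategy Partial is strictly dominated by Disarm: 0 > -2 and 6 > 5. Eliminate Partial.
For Country B to be willing to mix, Country B must be indifferent between Disarm and Arm, which pins down Country A's mix.
  Country B's expected payoff from Disarm: p·(-8) + (1−p)·7 = -15p + 7
  Country B's expected payoff from Arm: p·6 + (1−p)·2 = 4p + 2
  -15p + 7 = 4p + 2  ⇒  -19p = -5  ⇒  p = 5/19.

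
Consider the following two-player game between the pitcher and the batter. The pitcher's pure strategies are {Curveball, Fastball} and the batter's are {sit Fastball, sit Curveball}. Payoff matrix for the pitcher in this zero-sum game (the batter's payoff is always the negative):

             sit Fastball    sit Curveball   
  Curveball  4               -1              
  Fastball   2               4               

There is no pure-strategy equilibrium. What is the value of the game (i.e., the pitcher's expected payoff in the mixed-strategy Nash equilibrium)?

The pitcher's indifference between Curveball and Fastball determines the batter's mixing probability q:
  the pitcher's expected payoff from Curveball: q·4 + (1−q)·(-1) = 5q - 1
  the pitcher's expected payoff from Fastball: q·2 + (1−q)·4 = -2q + 4
  5q - 1 = -2q + 4  ⇒  7q = 5  ⇒  q = 5/7.
The value is the pitcher's expected payoff against this mix (using Curveball): (5/7)·4 + (2/7)·(-1) = 18/7.

v = 18/7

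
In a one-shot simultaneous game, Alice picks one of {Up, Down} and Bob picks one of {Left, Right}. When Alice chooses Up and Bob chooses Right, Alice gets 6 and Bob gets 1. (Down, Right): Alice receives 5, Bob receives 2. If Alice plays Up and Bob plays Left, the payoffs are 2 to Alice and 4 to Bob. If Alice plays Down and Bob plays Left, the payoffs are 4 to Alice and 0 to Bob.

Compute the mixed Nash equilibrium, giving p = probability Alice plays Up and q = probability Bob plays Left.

p = 2/5, q = 1/3

Bob's indifference between Left and Right determines Alice's mixing probability p:
  Bob's payoff from Left: p·4 + (1−p)·0 = 4p
  Bob's payoff from Right: p·1 + (1−p)·2 = -p + 2
  4p = -p + 2  ⇒  5p = 2  ⇒  p = 2/5.
Set Alice's expected payoff from Up equal to that from Down:
  Alice's payoff to Up: q·2 + (1−q)·6 = -4q + 6
  Alice's payoff to Down: q·4 + (1−q)·5 = -q + 5
  -4q + 6 = -q + 5  ⇒  -3q = -1  ⇒  q = 1/3.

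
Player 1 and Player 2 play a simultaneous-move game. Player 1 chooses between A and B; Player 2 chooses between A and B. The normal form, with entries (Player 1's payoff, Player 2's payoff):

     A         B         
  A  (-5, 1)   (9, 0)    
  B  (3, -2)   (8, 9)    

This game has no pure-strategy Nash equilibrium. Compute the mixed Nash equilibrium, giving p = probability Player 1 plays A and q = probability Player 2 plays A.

p = 11/12, q = 1/9

Player 2's indifference between A and B determines Player 1's mixing probability p:
  Player 2's expected payoff from A: p·1 + (1−p)·(-2) = 3p - 2
  Player 2's expected payoff from B: p·0 + (1−p)·9 = -9p + 9
  3p - 2 = -9p + 9  ⇒  12p = 11  ⇒  p = 11/12.
Player 1's indifference between A and B determines Player 2's mixing probability q:
  Player 1's payoff from A: q·(-5) + (1−q)·9 = -14q + 9
  Player 1's payoff from B: q·3 + (1−q)·8 = -5q + 8
  -14q + 9 = -5q + 8  ⇒  -9q = -1  ⇒  q = 1/9.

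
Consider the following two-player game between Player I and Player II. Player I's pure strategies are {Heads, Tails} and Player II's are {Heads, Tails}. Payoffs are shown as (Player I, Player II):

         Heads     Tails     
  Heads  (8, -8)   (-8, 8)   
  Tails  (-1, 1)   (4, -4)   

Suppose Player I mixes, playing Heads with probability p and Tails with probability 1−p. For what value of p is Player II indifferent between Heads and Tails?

p = 5/21

In a mixed equilibrium Player II is indifferent between Heads and Tails; this condition fixes p.
  Player II's expected payoff from Heads: p·(-8) + (1−p)·1 = -9p + 1
  Player II's expected payoff from Tails: p·8 + (1−p)·(-4) = 12p - 4
  -9p + 1 = 12p - 4  ⇒  -21p = -5  ⇒  p = 5/21.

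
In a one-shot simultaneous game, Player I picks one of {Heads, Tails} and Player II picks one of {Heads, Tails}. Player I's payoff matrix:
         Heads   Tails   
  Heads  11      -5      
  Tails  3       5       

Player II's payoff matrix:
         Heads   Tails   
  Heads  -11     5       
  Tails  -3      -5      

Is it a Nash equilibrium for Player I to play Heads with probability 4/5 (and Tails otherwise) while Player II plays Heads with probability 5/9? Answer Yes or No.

Given Player I's mix p = 4/5, Player II's payoff from Heads is -47/5 but from Tails is 3. Player II strictly prefers Tails, so Player II would not mix.
So the proposed profile is not a Nash equilibrium.

No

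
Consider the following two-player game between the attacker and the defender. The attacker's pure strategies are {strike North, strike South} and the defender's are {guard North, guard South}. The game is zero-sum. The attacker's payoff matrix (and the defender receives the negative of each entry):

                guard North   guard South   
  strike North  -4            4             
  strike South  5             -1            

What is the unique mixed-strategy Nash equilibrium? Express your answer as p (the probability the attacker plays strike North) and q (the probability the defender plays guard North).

In a mixed equilibrium the defender is indifferent between guard North and guard South; this condition fixes p.
  the defender's payoff from guard North: p·4 + (1−p)·(-5) = 9p - 5
  the defender's payoff from guard South: p·(-4) + (1−p)·1 = -5p + 1
  9p - 5 = -5p + 1  ⇒  14p = 6  ⇒  p = 3/7.
The defender's mix must leave the attacker indifferent between strike North and strike South.
  the attacker's payoff from strike North: q·(-4) + (1−q)·4 = -8q + 4
  the attacker's payoff from strike South: q·5 + (1−q)·(-1) = 6q - 1
  -8q + 4 = 6q - 1  ⇒  -14q = -5  ⇒  q = 5/14.

p = 3/7, q = 5/14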